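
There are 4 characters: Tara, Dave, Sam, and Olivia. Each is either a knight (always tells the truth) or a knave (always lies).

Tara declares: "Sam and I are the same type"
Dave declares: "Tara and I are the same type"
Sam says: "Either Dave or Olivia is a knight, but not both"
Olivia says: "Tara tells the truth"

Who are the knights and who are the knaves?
Tara is a knight.
Dave is a knave.
Sam is a knight.
Olivia is a knight.

Verification:
- Tara (knight) says "Sam and I are the same type" - this is TRUE because Tara is a knight and Sam is a knight.
- Dave (knave) says "Tara and I are the same type" - this is FALSE (a lie) because Dave is a knave and Tara is a knight.
- Sam (knight) says "Either Dave or Olivia is a knight, but not both" - this is TRUE because Dave is a knave and Olivia is a knight.
- Olivia (knight) says "Tara tells the truth" - this is TRUE because Tara is a knight.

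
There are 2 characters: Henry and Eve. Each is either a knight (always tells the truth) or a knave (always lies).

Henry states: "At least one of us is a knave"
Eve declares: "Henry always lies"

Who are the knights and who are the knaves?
Henry is a knight.
Eve is a knave.

Verification:
- Henry (knight) says "At least one of us is a knave" - this is TRUE because Eve is a knave.
- Eve (knave) says "Henry always lies" - this is FALSE (a lie) because Henry is a knight.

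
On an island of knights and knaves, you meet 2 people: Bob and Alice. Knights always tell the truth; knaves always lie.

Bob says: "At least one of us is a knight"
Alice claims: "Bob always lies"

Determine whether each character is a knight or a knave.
Bob is a knight.
Alice is a knave.

Verification:
- Bob (knight) says "At least one of us is a knight" - this is TRUE because Bob is a knight.
- Alice (knave) says "Bob always lies" - this is FALSE (a lie) because Bob is a knight.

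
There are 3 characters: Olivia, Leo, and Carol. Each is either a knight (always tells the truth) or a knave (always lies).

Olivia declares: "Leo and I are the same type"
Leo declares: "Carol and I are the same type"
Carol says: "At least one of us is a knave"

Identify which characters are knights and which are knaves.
Olivia is a knave.
Leo is a knight.
Carol is a knight.

Verification:
- Olivia (knave) says "Leo and I are the same type" - this is FALSE (a lie) because Olivia is a knave and Leo is a knight.
- Leo (knight) says "Carol and I are the same type" - this is TRUE because Leo is a knight and Carol is a knight.
- Carol (knight) says "At least one of us is a knave" - this is TRUE because Olivia is a knave.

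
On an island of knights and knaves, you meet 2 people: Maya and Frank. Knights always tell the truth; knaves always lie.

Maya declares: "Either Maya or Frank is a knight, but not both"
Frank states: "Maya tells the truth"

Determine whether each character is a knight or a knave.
Maya is a knave.
Frank is a knave.

Verification:
- Maya (knave) says "Either Maya or Frank is a knight, but not both" - this is FALSE (a lie) because Maya is a knave and Frank is a knave.
- Frank (knave) says "Maya tells the truth" - this is FALSE (a lie) because Maya is a knave.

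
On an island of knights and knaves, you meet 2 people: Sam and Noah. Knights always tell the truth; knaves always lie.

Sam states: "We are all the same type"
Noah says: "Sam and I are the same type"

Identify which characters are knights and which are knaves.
Sam is a knight.
Noah is a knight.

Verification:
- Sam (knight) says "We are all the same type" - this is TRUE because Sam and Noah are knights.
- Noah (knight) says "Sam and I are the same type" - this is TRUE because Noah is a knight and Sam is a knight.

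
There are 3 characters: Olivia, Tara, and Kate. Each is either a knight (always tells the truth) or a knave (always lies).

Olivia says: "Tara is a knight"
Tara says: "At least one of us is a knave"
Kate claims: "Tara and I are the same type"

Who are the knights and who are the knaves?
Olivia is a knight.
Tara is a knight.
Kate is a knave.

Verification:
- Olivia (knight) says "Tara is a knight" - this is TRUE because Tara is a knight.
- Tara (knight) says "At least one of us is a knave" - this is TRUE because Kate is a knave.
- Kate (knave) says "Tara and I are the same type" - this is FALSE (a lie) because Kate is a knave and Tara is a knight.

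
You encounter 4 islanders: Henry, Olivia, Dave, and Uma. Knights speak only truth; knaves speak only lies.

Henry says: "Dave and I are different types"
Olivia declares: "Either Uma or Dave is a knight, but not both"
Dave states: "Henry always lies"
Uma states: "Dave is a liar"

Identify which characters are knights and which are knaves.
Henry is a knight.
Olivia is a knight.
Dave is a knave.
Uma is a knight.

Verification:
- Henry (knight) says "Dave and I are different types" - this is TRUE because Henry is a knight and Dave is a knave.
- Olivia (knight) says "Either Uma or Dave is a knight, but not both" - this is TRUE because Uma is a knight and Dave is a knave.
- Dave (knave) says "Henry always lies" - this is FALSE (a lie) because Henry is a knight.
- Uma (knight) says "Dave is a liar" - this is TRUE because Dave is a knave.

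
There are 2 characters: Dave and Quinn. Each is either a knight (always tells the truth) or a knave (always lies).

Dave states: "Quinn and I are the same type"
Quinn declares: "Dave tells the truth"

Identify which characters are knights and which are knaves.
Dave is a knight.
Quinn is a knight.

Verification:
- Dave (knight) says "Quinn and I are the same type" - this is TRUE because Dave is a knight and Quinn is a knight.
- Quinn (knight) says "Dave tells the truth" - this is TRUE because Dave is a knight.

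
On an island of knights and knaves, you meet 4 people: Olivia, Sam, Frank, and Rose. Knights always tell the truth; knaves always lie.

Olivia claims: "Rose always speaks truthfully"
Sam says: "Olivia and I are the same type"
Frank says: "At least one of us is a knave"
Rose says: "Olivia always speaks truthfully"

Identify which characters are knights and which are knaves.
Olivia is a knight.
Sam is a knave.
Frank is a knight.
Rose is a knight.

Verification:
- Olivia (knight) says "Rose always speaks truthfully" - this is TRUE because Rose is a knight.
- Sam (knave) says "Olivia and I are the same type" - this is FALSE (a lie) because Sam is a knave and Olivia is a knight.
- Frank (knight) says "At least one of us is a knave" - this is TRUE because Sam is a knave.
- Rose (knight) says "Olivia always speaks truthfully" - this is TRUE because Olivia is a knight.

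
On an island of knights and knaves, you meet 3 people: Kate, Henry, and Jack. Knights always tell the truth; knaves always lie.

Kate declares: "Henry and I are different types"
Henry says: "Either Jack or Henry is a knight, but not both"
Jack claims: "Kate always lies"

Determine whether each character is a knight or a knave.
Kate is a knight.
Henry is a knave.
Jack is a knave.

Verification:
- Kate (knight) says "Henry and I are different types" - this is TRUE because Kate is a knight and Henry is a knave.
- Henry (knave) says "Either Jack or Henry is a knight, but not both" - this is FALSE (a lie) because Jack is a knave and Henry is a knave.
- Jack (knave) says "Kate always lies" - this is FALSE (a lie) because Kate is a knight.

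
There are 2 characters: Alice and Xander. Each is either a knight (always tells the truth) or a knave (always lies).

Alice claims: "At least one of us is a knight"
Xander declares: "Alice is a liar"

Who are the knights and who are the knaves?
Alice is a knight.
Xander is a knave.

Verification:
- Alice (knight) says "At least one of us is a knight" - this is TRUE because Alice is a knight.
- Xander (knave) says "Alice is a liar" - this is FALSE (a lie) because Alice is a knight.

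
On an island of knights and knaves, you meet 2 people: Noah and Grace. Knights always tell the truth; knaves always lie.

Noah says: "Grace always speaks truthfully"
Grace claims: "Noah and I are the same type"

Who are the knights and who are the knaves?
Noah is a knight.
Grace is a knight.

Verification:
- Noah (knight) says "Grace always speaks truthfully" - this is TRUE because Grace is a knight.
- Grace (knight) says "Noah and I are the same type" - this is TRUE because Grace is a knight and Noah is a knight.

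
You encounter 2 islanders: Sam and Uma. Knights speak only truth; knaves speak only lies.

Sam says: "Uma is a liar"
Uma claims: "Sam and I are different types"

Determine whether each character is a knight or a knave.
Sam is a knave.
Uma is a knight.

Verification:
- Sam (knave) says "Uma is a liar" - this is FALSE (a lie) because Uma is a knight.
- Uma (knight) says "Sam and I are different types" - this is TRUE because Uma is a knight and Sam is a knave.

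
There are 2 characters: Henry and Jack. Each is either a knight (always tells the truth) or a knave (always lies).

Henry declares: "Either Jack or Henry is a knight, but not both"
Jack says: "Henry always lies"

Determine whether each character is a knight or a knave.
Henry is a knight.
Jack is a knave.

Verification:
- Henry (knight) says "Either Jack or Henry is a knight, but not both" - this is TRUE because Jack is a knave and Henry is a knight.
- Jack (knave) says "Henry always lies" - this is FALSE (a lie) because Henry is a knight.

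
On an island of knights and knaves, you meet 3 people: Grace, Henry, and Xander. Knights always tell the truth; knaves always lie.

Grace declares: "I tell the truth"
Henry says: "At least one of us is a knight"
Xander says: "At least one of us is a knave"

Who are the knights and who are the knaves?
Grace is a knave.
Henry is a knight.
Xander is a knight.

Verification:
- Grace (knave) says "I tell the truth" - this is FALSE (a lie) because Grace is a knave.
- Henry (knight) says "At least one of us is a knight" - this is TRUE because Henry and Xander are knights.
- Xander (knight) says "At least one of us is a knave" - this is TRUE because Grace is a knave.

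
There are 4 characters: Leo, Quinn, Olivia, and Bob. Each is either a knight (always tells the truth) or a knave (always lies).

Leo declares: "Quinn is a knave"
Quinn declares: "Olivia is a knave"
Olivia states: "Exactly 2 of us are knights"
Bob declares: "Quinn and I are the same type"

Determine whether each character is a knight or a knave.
Leo is a knave.
Quinn is a knight.
Olivia is a knave.
Bob is a knave.

Verification:
- Leo (knave) says "Quinn is a knave" - this is FALSE (a lie) because Quinn is a knight.
- Quinn (knight) says "Olivia is a knave" - this is TRUE because Olivia is a knave.
- Olivia (knave) says "Exactly 2 of us are knights" - this is FALSE (a lie) because there are 1 knights.
- Bob (knave) says "Quinn and I are the same type" - this is FALSE (a lie) because Bob is a knave and Quinn is a knight.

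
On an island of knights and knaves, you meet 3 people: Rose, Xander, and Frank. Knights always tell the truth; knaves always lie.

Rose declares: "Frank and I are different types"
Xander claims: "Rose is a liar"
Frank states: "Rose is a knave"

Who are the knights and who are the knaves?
Rose is a knight.
Xander is a knave.
Frank is a knave.

Verification:
- Rose (knight) says "Frank and I are different types" - this is TRUE because Rose is a knight and Frank is a knave.
- Xander (knave) says "Rose is a liar" - this is FALSE (a lie) because Rose is a knight.
- Frank (knave) says "Rose is a knave" - this is FALSE (a lie) because Rose is a knight.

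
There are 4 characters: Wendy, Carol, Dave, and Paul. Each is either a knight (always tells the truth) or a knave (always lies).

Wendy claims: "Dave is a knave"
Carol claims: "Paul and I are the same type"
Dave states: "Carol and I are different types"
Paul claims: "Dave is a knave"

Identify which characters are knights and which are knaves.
Wendy is a knight.
Carol is a knave.
Dave is a knave.
Paul is a knight.

Verification:
- Wendy (knight) says "Dave is a knave" - this is TRUE because Dave is a knave.
- Carol (knave) says "Paul and I are the same type" - this is FALSE (a lie) because Carol is a knave and Paul is a knight.
- Dave (knave) says "Carol and I are different types" - this is FALSE (a lie) because Dave is a knave and Carol is a knave.
- Paul (knight) says "Dave is a knave" - this is TRUE because Dave is a knave.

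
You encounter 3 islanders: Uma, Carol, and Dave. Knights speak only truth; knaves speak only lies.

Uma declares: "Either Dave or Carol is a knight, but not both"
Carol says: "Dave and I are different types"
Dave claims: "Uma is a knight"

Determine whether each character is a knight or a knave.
Uma is a knave.
Carol is a knave.
Dave is a knave.

Verification:
- Uma (knave) says "Either Dave or Carol is a knight, but not both" - this is FALSE (a lie) because Dave is a knave and Carol is a knave.
- Carol (knave) says "Dave and I are different types" - this is FALSE (a lie) because Carol is a knave and Dave is a knave.
- Dave (knave) says "Uma is a knight" - this is FALSE (a lie) because Uma is a knave.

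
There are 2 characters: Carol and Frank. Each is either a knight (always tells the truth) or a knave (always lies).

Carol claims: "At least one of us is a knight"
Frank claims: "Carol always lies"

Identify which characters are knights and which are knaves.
Carol is a knight.
Frank is a knave.

Verification:
- Carol (knight) says "At least one of us is a knight" - this is TRUE because Carol is a knight.
- Frank (knave) says "Carol always lies" - this is FALSE (a lie) because Carol is a knight.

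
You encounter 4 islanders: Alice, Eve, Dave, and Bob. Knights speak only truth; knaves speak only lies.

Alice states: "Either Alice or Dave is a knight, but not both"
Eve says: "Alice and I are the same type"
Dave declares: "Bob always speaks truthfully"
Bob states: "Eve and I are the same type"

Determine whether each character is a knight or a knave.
Alice is a knight.
Eve is a knight.
Dave is a knave.
Bob is a knave.

Verification:
- Alice (knight) says "Either Alice or Dave is a knight, but not both" - this is TRUE because Alice is a knight and Dave is a knave.
- Eve (knight) says "Alice and I are the same type" - this is TRUE because Eve is a knight and Alice is a knight.
- Dave (knave) says "Bob always speaks truthfully" - this is FALSE (a lie) because Bob is a knave.
- Bob (knave) says "Eve and I are the same type" - this is FALSE (a lie) because Bob is a knave and Eve is a knight.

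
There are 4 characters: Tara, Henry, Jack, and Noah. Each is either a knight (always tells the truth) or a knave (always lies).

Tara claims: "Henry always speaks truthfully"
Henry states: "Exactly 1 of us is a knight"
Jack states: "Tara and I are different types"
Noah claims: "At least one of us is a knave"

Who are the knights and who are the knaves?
Tara is a knave.
Henry is a knave.
Jack is a knight.
Noah is a knight.

Verification:
- Tara (knave) says "Henry always speaks truthfully" - this is FALSE (a lie) because Henry is a knave.
- Henry (knave) says "Exactly 1 of us is a knight" - this is FALSE (a lie) because there are 2 knights.
- Jack (knight) says "Tara and I are different types" - this is TRUE because Jack is a knight and Tara is a knave.
- Noah (knight) says "At least one of us is a knave" - this is TRUE because Tara and Henry are knaves.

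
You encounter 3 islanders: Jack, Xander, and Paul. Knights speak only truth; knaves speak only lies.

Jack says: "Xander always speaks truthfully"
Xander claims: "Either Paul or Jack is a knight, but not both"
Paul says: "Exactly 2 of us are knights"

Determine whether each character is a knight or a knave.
Jack is a knave.
Xander is a knave.
Paul is a knave.

Verification:
- Jack (knave) says "Xander always speaks truthfully" - this is FALSE (a lie) because Xander is a knave.
- Xander (knave) says "Either Paul or Jack is a knight, but not both" - this is FALSE (a lie) because Paul is a knave and Jack is a knave.
- Paul (knave) says "Exactly 2 of us are knights" - this is FALSE (a lie) because there are 0 knights.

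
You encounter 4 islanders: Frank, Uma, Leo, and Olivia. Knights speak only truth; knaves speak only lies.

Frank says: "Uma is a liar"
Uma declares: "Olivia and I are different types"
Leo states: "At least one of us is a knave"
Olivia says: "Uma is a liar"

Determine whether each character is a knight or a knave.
Frank is a knave.
Uma is a knight.
Leo is a knight.
Olivia is a knave.

Verification:
- Frank (knave) says "Uma is a liar" - this is FALSE (a lie) because Uma is a knight.
- Uma (knight) says "Olivia and I are different types" - this is TRUE because Uma is a knight and Olivia is a knave.
- Leo (knight) says "At least one of us is a knave" - this is TRUE because Frank and Olivia are knaves.
- Olivia (knave) says "Uma is a liar" - this is FALSE (a lie) because Uma is a knight.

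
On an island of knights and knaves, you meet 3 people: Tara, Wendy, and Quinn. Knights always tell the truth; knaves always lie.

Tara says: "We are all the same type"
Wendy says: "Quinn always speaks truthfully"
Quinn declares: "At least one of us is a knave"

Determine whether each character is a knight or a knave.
Tara is a knave.
Wendy is a knight.
Quinn is a knight.

Verification:
- Tara (knave) says "We are all the same type" - this is FALSE (a lie) because Wendy and Quinn are knights and Tara is a knave.
- Wendy (knight) says "Quinn always speaks truthfully" - this is TRUE because Quinn is a knight.
- Quinn (knight) says "At least one of us is a knave" - this is TRUE because Tara is a knave.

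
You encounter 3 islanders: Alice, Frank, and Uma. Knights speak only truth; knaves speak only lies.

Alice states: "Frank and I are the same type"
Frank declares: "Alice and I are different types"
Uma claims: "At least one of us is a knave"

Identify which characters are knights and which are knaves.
Alice is a knave.
Frank is a knight.
Uma is a knight.

Verification:
- Alice (knave) says "Frank and I are the same type" - this is FALSE (a lie) because Alice is a knave and Frank is a knight.
- Frank (knight) says "Alice and I are different types" - this is TRUE because Frank is a knight and Alice is a knave.
- Uma (knight) says "At least one of us is a knave" - this is TRUE because Alice is a knave.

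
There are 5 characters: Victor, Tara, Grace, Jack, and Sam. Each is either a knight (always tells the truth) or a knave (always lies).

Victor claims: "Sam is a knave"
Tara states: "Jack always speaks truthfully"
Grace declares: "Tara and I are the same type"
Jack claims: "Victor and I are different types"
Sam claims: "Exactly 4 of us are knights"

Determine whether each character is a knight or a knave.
Victor is a knave.
Tara is a knight.
Grace is a knight.
Jack is a knight.
Sam is a knight.

Verification:
- Victor (knave) says "Sam is a knave" - this is FALSE (a lie) because Sam is a knight.
- Tara (knight) says "Jack always speaks truthfully" - this is TRUE because Jack is a knight.
- Grace (knight) says "Tara and I are the same type" - this is TRUE because Grace is a knight and Tara is a knight.
- Jack (knight) says "Victor and I are different types" - this is TRUE because Jack is a knight and Victor is a knave.
- Sam (knight) says "Exactly 4 of us are knights" - this is TRUE because there are 4 knights.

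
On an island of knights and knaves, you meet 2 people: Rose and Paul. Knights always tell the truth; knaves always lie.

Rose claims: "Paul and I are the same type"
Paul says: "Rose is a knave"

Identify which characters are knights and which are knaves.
Rose is a knave.
Paul is a knight.

Verification:
- Rose (knave) says "Paul and I are the same type" - this is FALSE (a lie) because Rose is a knave and Paul is a knight.
- Paul (knight) says "Rose is a knave" - this is TRUE because Rose is a knave.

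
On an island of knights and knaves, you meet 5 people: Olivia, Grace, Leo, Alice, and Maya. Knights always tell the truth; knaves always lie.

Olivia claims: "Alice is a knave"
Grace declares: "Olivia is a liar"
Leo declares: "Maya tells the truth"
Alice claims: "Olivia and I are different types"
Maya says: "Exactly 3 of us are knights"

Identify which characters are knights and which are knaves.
Olivia is a knave.
Grace is a knight.
Leo is a knave.
Alice is a knight.
Maya is a knave.

Verification:
- Olivia (knave) says "Alice is a knave" - this is FALSE (a lie) because Alice is a knight.
- Grace (knight) says "Olivia is a liar" - this is TRUE because Olivia is a knave.
- Leo (knave) says "Maya tells the truth" - this is FALSE (a lie) because Maya is a knave.
- Alice (knight) says "Olivia and I are different types" - this is TRUE because Alice is a knight and Olivia is a knave.
- Maya (knave) says "Exactly 3 of us are knights" - this is FALSE (a lie) because there are 2 knights.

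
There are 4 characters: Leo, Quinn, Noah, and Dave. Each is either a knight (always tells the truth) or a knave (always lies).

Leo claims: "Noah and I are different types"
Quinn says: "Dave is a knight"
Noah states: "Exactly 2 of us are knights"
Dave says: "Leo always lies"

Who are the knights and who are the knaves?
Leo is a knight.
Quinn is a knave.
Noah is a knave.
Dave is a knave.

Verification:
- Leo (knight) says "Noah and I are different types" - this is TRUE because Leo is a knight and Noah is a knave.
- Quinn (knave) says "Dave is a knight" - this is FALSE (a lie) because Dave is a knave.
- Noah (knave) says "Exactly 2 of us are knights" - this is FALSE (a lie) because there are 1 knights.
- Dave (knave) says "Leo always lies" - this is FALSE (a lie) because Leo is a knight.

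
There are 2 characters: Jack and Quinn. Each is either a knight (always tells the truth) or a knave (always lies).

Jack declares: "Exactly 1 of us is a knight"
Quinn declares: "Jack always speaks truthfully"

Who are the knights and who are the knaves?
Jack is a knave.
Quinn is a knave.

Verification:
- Jack (knave) says "Exactly 1 of us is a knight" - this is FALSE (a lie) because there are 0 knights.
- Quinn (knave) says "Jack always speaks truthfully" - this is FALSE (a lie) because Jack is a knave.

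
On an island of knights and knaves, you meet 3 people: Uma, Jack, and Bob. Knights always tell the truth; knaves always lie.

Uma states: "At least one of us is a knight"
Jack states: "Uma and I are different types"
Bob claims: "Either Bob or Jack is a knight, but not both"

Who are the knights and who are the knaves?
Uma is a knave.
Jack is a knave.
Bob is a knave.

Verification:
- Uma (knave) says "At least one of us is a knight" - this is FALSE (a lie) because no one is a knight.
- Jack (knave) says "Uma and I are different types" - this is FALSE (a lie) because Jack is a knave and Uma is a knave.
- Bob (knave) says "Either Bob or Jack is a knight, but not both" - this is FALSE (a lie) because Bob is a knave and Jack is a knave.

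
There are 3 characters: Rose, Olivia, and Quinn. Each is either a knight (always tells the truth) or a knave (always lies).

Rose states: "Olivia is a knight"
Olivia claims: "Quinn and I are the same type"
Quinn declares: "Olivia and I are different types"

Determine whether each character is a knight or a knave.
Rose is a knave.
Olivia is a knave.
Quinn is a knight.

Verification:
- Rose (knave) says "Olivia is a knight" - this is FALSE (a lie) because Olivia is a knave.
- Olivia (knave) says "Quinn and I are the same type" - this is FALSE (a lie) because Olivia is a knave and Quinn is a knight.
- Quinn (knight) says "Olivia and I are different types" - this is TRUE because Quinn is a knight and Olivia is a knave.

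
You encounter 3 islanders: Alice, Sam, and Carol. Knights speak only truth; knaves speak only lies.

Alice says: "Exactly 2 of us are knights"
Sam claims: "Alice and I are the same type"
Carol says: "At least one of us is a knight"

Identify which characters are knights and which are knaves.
Alice is a knight.
Sam is a knave.
Carol is a knight.

Verification:
- Alice (knight) says "Exactly 2 of us are knights" - this is TRUE because there are 2 knights.
- Sam (knave) says "Alice and I are the same type" - this is FALSE (a lie) because Sam is a knave and Alice is a knight.
- Carol (knight) says "At least one of us is a knight" - this is TRUE because Alice and Carol are knights.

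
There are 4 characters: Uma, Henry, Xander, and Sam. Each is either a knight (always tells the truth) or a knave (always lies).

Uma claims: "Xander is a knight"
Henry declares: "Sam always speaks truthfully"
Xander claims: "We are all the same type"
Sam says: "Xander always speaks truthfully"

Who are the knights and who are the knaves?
Uma is a knight.
Henry is a knight.
Xander is a knight.
Sam is a knight.

Verification:
- Uma (knight) says "Xander is a knight" - this is TRUE because Xander is a knight.
- Henry (knight) says "Sam always speaks truthfully" - this is TRUE because Sam is a knight.
- Xander (knight) says "We are all the same type" - this is TRUE because Uma, Henry, Xander, and Sam are knights.
- Sam (knight) says "Xander always speaks truthfully" - this is TRUE because Xander is a knight.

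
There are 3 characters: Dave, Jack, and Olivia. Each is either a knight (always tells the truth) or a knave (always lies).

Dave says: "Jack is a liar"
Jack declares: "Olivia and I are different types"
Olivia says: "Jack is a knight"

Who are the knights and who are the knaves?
Dave is a knight.
Jack is a knave.
Olivia is a knave.

Verification:
- Dave (knight) says "Jack is a liar" - this is TRUE because Jack is a knave.
- Jack (knave) says "Olivia and I are different types" - this is FALSE (a lie) because Jack is a knave and Olivia is a knave.
- Olivia (knave) says "Jack is a knight" - this is FALSE (a lie) because Jack is a knave.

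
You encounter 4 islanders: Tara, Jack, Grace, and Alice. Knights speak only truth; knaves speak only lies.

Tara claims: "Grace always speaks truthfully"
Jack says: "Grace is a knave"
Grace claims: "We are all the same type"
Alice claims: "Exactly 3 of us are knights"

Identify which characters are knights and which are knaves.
Tara is a knave.
Jack is a knight.
Grace is a knave.
Alice is a knave.

Verification:
- Tara (knave) says "Grace always speaks truthfully" - this is FALSE (a lie) because Grace is a knave.
- Jack (knight) says "Grace is a knave" - this is TRUE because Grace is a knave.
- Grace (knave) says "We are all the same type" - this is FALSE (a lie) because Jack is a knight and Tara, Grace, and Alice are knaves.
- Alice (knave) says "Exactly 3 of us are knights" - this is FALSE (a lie) because there are 1 knights.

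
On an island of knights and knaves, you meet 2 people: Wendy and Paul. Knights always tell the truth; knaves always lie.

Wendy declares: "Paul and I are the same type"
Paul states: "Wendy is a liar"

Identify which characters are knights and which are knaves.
Wendy is a knave.
Paul is a knight.

Verification:
- Wendy (knave) says "Paul and I are the same type" - this is FALSE (a lie) because Wendy is a knave and Paul is a knight.
- Paul (knight) says "Wendy is a liar" - this is TRUE because Wendy is a knave.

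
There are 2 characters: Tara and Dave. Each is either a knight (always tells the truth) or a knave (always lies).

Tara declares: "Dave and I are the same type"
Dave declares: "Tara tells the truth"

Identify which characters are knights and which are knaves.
Tara is a knight.
Dave is a knight.

Verification:
- Tara (knight) says "Dave and I are the same type" - this is TRUE because Tara is a knight and Dave is a knight.
- Dave (knight) says "Tara tells the truth" - this is TRUE because Tara is a knight.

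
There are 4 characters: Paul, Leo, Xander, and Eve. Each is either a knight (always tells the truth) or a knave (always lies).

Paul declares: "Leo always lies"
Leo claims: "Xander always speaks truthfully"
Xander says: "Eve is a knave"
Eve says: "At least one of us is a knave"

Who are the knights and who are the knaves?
Paul is a knight.
Leo is a knave.
Xander is a knave.
Eve is a knight.

Verification:
- Paul (knight) says "Leo always lies" - this is TRUE because Leo is a knave.
- Leo (knave) says "Xander always speaks truthfully" - this is FALSE (a lie) because Xander is a knave.
- Xander (knave) says "Eve is a knave" - this is FALSE (a lie) because Eve is a knight.
- Eve (knight) says "At least one of us is a knave" - this is TRUE because Leo and Xander are knaves.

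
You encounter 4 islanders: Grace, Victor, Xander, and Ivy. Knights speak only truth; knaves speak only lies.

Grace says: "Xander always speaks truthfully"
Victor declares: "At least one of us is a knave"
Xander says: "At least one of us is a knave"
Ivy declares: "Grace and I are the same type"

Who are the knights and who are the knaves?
Grace is a knight.
Victor is a knight.
Xander is a knight.
Ivy is a knave.

Verification:
- Grace (knight) says "Xander always speaks truthfully" - this is TRUE because Xander is a knight.
- Victor (knight) says "At least one of us is a knave" - this is TRUE because Ivy is a knave.
- Xander (knight) says "At least one of us is a knave" - this is TRUE because Ivy is a knave.
- Ivy (knave) says "Grace and I are the same type" - this is FALSE (a lie) because Ivy is a knave and Grace is a knight.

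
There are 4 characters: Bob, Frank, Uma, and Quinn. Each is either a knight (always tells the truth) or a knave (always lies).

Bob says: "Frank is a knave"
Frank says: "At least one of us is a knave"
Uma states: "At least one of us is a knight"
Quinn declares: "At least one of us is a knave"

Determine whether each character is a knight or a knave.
Bob is a knave.
Frank is a knight.
Uma is a knight.
Quinn is a knight.

Verification:
- Bob (knave) says "Frank is a knave" - this is FALSE (a lie) because Frank is a knight.
- Frank (knight) says "At least one of us is a knave" - this is TRUE because Bob is a knave.
- Uma (knight) says "At least one of us is a knight" - this is TRUE because Frank, Uma, and Quinn are knights.
- Quinn (knight) says "At least one of us is a knave" - this is TRUE because Bob is a knave.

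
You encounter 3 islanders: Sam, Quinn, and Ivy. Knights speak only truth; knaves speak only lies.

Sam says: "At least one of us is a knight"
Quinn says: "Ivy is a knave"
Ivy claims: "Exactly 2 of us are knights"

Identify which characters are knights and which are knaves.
Sam is a knight.
Quinn is a knave.
Ivy is a knight.

Verification:
- Sam (knight) says "At least one of us is a knight" - this is TRUE because Sam and Ivy are knights.
- Quinn (knave) says "Ivy is a knave" - this is FALSE (a lie) because Ivy is a knight.
- Ivy (knight) says "Exactly 2 of us are knights" - this is TRUE because there are 2 knights.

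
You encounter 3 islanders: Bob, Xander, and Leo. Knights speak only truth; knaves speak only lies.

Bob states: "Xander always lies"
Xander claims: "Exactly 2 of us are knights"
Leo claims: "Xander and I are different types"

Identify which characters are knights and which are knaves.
Bob is a knight.
Xander is a knave.
Leo is a knave.

Verification:
- Bob (knight) says "Xander always lies" - this is TRUE because Xander is a knave.
- Xander (knave) says "Exactly 2 of us are knights" - this is FALSE (a lie) because there are 1 knights.
- Leo (knave) says "Xander and I are different types" - this is FALSE (a lie) because Leo is a knave and Xander is a knave.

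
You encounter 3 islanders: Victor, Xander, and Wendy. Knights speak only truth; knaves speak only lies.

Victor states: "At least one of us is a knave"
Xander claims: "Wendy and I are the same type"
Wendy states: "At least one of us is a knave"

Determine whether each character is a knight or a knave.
Victor is a knight.
Xander is a knave.
Wendy is a knight.

Verification:
- Victor (knight) says "At least one of us is a knave" - this is TRUE because Xander is a knave.
- Xander (knave) says "Wendy and I are the same type" - this is FALSE (a lie) because Xander is a knave and Wendy is a knight.
- Wendy (knight) says "At least one of us is a knave" - this is TRUE because Xander is a knave.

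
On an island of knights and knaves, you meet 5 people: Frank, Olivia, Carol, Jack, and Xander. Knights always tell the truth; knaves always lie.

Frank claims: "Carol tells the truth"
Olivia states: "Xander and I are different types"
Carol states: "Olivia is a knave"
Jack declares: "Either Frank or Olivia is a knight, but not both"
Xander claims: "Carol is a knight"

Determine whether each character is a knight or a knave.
Frank is a knave.
Olivia is a knight.
Carol is a knave.
Jack is a knight.
Xander is a knave.

Verification:
- Frank (knave) says "Carol tells the truth" - this is FALSE (a lie) because Carol is a knave.
- Olivia (knight) says "Xander and I are different types" - this is TRUE because Olivia is a knight and Xander is a knave.
- Carol (knave) says "Olivia is a knave" - this is FALSE (a lie) because Olivia is a knight.
- Jack (knight) says "Either Frank or Olivia is a knight, but not both" - this is TRUE because Frank is a knave and Olivia is a knight.
- Xander (knave) says "Carol is a knight" - this is FALSE (a lie) because Carol is a knave.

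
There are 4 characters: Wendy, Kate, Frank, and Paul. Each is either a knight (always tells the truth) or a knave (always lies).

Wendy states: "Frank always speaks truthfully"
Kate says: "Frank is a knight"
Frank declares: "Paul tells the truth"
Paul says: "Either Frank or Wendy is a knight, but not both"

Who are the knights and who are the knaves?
Wendy is a knave.
Kate is a knave.
Frank is a knave.
Paul is a knave.

Verification:
- Wendy (knave) says "Frank always speaks truthfully" - this is FALSE (a lie) because Frank is a knave.
- Kate (knave) says "Frank is a knight" - this is FALSE (a lie) because Frank is a knave.
- Frank (knave) says "Paul tells the truth" - this is FALSE (a lie) because Paul is a knave.
- Paul (knave) says "Either Frank or Wendy is a knight, but not both" - this is FALSE (a lie) because Frank is a knave and Wendy is a knave.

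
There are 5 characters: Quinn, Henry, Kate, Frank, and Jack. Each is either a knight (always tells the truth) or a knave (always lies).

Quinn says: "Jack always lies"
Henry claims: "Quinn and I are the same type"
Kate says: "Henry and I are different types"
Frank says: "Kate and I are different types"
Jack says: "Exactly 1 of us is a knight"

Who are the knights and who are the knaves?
Quinn is a knight.
Henry is a knave.
Kate is a knave.
Frank is a knight.
Jack is a knave.

Verification:
- Quinn (knight) says "Jack always lies" - this is TRUE because Jack is a knave.
- Henry (knave) says "Quinn and I are the same type" - this is FALSE (a lie) because Henry is a knave and Quinn is a knight.
- Kate (knave) says "Henry and I are different types" - this is FALSE (a lie) because Kate is a knave and Henry is a knave.
- Frank (knight) says "Kate and I are different types" - this is TRUE because Frank is a knight and Kate is a knave.
- Jack (knave) says "Exactly 1 of us is a knight" - this is FALSE (a lie) because there are 2 knights.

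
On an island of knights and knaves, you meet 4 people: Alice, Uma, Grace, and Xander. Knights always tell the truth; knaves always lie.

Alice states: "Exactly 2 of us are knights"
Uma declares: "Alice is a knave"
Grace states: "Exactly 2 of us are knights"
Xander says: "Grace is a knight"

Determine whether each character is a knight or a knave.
Alice is a knave.
Uma is a knight.
Grace is a knave.
Xander is a knave.

Verification:
- Alice (knave) says "Exactly 2 of us are knights" - this is FALSE (a lie) because there are 1 knights.
- Uma (knight) says "Alice is a knave" - this is TRUE because Alice is a knave.
- Grace (knave) says "Exactly 2 of us are knights" - this is FALSE (a lie) because there are 1 knights.
- Xander (knave) says "Grace is a knight" - this is FALSE (a lie) because Grace is a knave.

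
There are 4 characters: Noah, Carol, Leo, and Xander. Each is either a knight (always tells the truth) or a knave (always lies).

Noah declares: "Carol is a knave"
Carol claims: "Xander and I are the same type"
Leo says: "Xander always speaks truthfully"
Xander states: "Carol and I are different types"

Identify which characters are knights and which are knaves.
Noah is a knight.
Carol is a knave.
Leo is a knight.
Xander is a knight.

Verification:
- Noah (knight) says "Carol is a knave" - this is TRUE because Carol is a knave.
- Carol (knave) says "Xander and I are the same type" - this is FALSE (a lie) because Carol is a knave and Xander is a knight.
- Leo (knight) says "Xander always speaks truthfully" - this is TRUE because Xander is a knight.
- Xander (knight) says "Carol and I are different types" - this is TRUE because Xander is a knight and Carol is a knave.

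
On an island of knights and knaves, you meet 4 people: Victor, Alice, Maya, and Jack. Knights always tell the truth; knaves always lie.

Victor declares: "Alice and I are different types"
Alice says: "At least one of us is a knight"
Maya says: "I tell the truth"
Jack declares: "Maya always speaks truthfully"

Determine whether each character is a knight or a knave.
Victor is a knave.
Alice is a knave.
Maya is a knave.
Jack is a knave.

Verification:
- Victor (knave) says "Alice and I are different types" - this is FALSE (a lie) because Victor is a knave and Alice is a knave.
- Alice (knave) says "At least one of us is a knight" - this is FALSE (a lie) because no one is a knight.
- Maya (knave) says "I tell the truth" - this is FALSE (a lie) because Maya is a knave.
- Jack (knave) says "Maya always speaks truthfully" - this is FALSE (a lie) because Maya is a knave.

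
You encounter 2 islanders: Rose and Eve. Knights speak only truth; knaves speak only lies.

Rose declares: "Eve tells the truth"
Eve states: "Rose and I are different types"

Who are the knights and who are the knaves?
Rose is a knave.
Eve is a knave.

Verification:
- Rose (knave) says "Eve tells the truth" - this is FALSE (a lie) because Eve is a knave.
- Eve (knave) says "Rose and I are different types" - this is FALSE (a lie) because Eve is a knave and Rose is a knave.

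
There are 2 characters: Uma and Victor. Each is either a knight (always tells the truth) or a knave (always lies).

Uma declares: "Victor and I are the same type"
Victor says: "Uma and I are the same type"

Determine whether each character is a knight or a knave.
Uma is a knight.
Victor is a knight.

Verification:
- Uma (knight) says "Victor and I are the same type" - this is TRUE because Uma is a knight and Victor is a knight.
- Victor (knight) says "Uma and I are the same type" - this is TRUE because Victor is a knight and Uma is a knight.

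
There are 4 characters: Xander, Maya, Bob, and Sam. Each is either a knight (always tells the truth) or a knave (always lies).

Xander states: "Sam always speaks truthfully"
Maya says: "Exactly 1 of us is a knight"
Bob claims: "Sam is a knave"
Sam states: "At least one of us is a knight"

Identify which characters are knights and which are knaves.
Xander is a knight.
Maya is a knave.
Bob is a knave.
Sam is a knight.

Verification:
- Xander (knight) says "Sam always speaks truthfully" - this is TRUE because Sam is a knight.
- Maya (knave) says "Exactly 1 of us is a knight" - this is FALSE (a lie) because there are 2 knights.
- Bob (knave) says "Sam is a knave" - this is FALSE (a lie) because Sam is a knight.
- Sam (knight) says "At least one of us is a knight" - this is TRUE because Xander and Sam are knights.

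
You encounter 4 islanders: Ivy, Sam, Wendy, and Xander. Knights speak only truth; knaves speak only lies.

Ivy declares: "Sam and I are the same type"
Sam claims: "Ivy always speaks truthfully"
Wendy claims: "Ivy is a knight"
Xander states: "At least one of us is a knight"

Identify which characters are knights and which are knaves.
Ivy is a knight.
Sam is a knight.
Wendy is a knight.
Xander is a knight.

Verification:
- Ivy (knight) says "Sam and I are the same type" - this is TRUE because Ivy is a knight and Sam is a knight.
- Sam (knight) says "Ivy always speaks truthfully" - this is TRUE because Ivy is a knight.
- Wendy (knight) says "Ivy is a knight" - this is TRUE because Ivy is a knight.
- Xander (knight) says "At least one of us is a knight" - this is TRUE because Ivy, Sam, Wendy, and Xander are knights.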